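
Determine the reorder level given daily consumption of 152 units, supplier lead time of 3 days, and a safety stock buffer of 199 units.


Formula: ROP = (Daily Demand * Lead Time) + Safety Stock
Demand during lead time = 152 * 3 = 456 units
ROP = 456 + 199 = 655 units

655 units


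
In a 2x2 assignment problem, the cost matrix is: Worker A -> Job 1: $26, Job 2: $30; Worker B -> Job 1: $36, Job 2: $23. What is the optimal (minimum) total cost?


Option 1: A->1 + B->2 = $26 + $23 = $49
Option 2: A->2 + B->1 = $30 + $36 = $66
Min cost = min($49, $66) = $49

$49


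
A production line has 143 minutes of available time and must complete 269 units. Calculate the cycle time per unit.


Formula: CT = Available Time / Number of Units
CT = 143 min / 269 units
CT = 0.53 min/unit

0.53 min/unit


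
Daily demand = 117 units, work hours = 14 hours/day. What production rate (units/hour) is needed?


Formula: Production Rate = Daily Demand / Available Hours
Rate = 117 units/day / 14 hours/day
Rate = 8.4 units/hour

8.4 units/hour


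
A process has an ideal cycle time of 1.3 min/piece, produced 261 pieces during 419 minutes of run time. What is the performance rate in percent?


Formula: Performance = (Ideal CT * Total Count) / Run Time * 100
Ideal output time = 1.3 * 261 = 339.3 min
Performance = 339.3 / 419 * 100 = 81.0%

81.0%


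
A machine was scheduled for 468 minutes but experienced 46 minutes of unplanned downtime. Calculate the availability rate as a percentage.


Formula: Availability = (Planned Time - Downtime) / Planned Time * 100
Uptime = 468 - 46 = 422 min
Availability = 422 / 468 * 100 = 90.2%

90.2%


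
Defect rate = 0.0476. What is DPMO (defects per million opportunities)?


DPMO = defect_rate * 1000000 = 0.0476 * 1000000

47600


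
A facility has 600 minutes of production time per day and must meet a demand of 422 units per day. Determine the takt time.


Formula: Takt Time = Available Production Time / Customer Demand
Takt = 600 min/day / 422 units/day
Takt = 1.42 min/unit

1.42 min/unit


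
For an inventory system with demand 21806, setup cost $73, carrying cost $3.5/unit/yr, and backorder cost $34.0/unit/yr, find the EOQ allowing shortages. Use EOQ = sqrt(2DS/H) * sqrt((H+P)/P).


Formula: EOQ* = sqrt(2DS/H) * sqrt((H+P)/P)
Base EOQ = sqrt(2*21806*73/3.5) = 953.74 units
Correction = sqrt((3.5+34.0)/34.0) = 1.05021
EOQ* = 953.74 * 1.05021 = 1001.6 units

1001.6 units


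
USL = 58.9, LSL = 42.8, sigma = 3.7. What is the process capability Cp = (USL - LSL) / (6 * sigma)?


Cp = (58.9 - 42.8) / (6 * 3.7)

0.73


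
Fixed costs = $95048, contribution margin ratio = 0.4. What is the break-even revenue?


Formula: BER = Fixed Costs / Contribution Margin Ratio
BER = $95048 / 0.4
BER = $237620.00 (to the nearest cent)

$237620.00


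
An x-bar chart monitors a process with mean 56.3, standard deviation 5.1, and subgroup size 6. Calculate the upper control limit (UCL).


UCL = 56.3 + 3 * 5.1 / sqrt(6)

62.55


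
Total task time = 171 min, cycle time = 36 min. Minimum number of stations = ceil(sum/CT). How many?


Formula: N_min = ceil(Sum of Task Times / Cycle Time)
N_min = ceil(171 min / 36 min) = ceil(4.75)
N_min = 5 stations

5


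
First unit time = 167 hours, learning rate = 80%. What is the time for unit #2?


Formula: T_n = T_1 * (learning_rate)^(log2(n)) where learning_rate = rate/100
Doublings = log2(2) = 1
T_n = 167 * 0.8^1
T_n = 167 * 0.8 = 133.6 hours

133.6 hours


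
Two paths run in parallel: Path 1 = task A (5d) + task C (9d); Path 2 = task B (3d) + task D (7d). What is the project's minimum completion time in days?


Path 1 = 5 + 9 = 14 days
Path 2 = 3 + 7 = 10 days
Duration = max(14, 10) = 14 days

14 days


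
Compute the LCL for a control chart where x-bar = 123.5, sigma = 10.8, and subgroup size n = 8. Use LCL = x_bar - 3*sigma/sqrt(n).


LCL = 123.5 - 3 * 10.8 / sqrt(8)

112.04


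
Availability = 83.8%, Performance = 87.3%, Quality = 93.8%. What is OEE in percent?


Formula: OEE = Availability * Performance * Quality / 10000
A * P = 83.8% * 87.3% / 100 = 73.16%
OEE = 73.16% * 93.8% / 100 = 68.6%

68.6%


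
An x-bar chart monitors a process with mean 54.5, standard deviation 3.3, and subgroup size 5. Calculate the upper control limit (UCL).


UCL = 54.5 + 3 * 3.3 / sqrt(5)

58.93


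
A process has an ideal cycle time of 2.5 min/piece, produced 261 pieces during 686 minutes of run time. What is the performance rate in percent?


Formula: Performance = (Ideal CT * Total Count) / Run Time * 100
Ideal output time = 2.5 * 261 = 652.5 min
Performance = 652.5 / 686 * 100 = 95.1%

95.1%


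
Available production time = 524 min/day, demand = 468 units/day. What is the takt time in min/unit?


Formula: Takt Time = Available Production Time / Customer Demand
Takt = 524 min/day / 468 units/day
Takt = 1.12 min/unit

1.12 min/unit


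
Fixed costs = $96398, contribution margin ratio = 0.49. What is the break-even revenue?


Formula: BER = Fixed Costs / Contribution Margin Ratio
BER = $96398 / 0.49
BER = $196730.61 (to the nearest cent)

$196730.61


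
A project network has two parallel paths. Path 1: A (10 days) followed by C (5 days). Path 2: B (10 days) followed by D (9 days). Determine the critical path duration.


Path 1 = 10 + 5 = 15 days
Path 2 = 10 + 9 = 19 days
Duration = max(15, 19) = 19 days

19 days


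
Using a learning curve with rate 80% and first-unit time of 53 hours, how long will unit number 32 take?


Formula: T_n = T_1 * (learning_rate)^(log2(n)) where learning_rate = rate/100
Doublings = log2(32) = 5
T_n = 53 * 0.8^5
T_n = 53 * 0.3277 = 17.4 hours

17.4 hours


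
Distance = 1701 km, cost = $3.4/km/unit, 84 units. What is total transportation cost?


TC = dist * cost * units = 1701 * 3.4 * 84 = $485805.60

$485805.60


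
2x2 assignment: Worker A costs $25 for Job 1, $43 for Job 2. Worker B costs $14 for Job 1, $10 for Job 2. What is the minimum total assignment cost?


Option 1: A->1 + B->2 = $25 + $10 = $35
Option 2: A->2 + B->1 = $43 + $14 = $57
Min cost = min($35, $57) = $35

$35


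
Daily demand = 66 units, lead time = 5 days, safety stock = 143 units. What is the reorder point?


Formula: ROP = (Daily Demand * Lead Time) + Safety Stock
Demand during lead time = 66 * 5 = 330 units
ROP = 330 + 143 = 473 units

473 units


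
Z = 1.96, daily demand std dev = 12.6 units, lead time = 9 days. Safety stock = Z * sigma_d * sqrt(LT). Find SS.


Formula: SS = z * sigma_d * sqrt(LT)
sqrt(LT) = sqrt(9) = 3.0
SS = 1.96 * 12.6 * 3.0
SS = 74.1 units

74.1 units


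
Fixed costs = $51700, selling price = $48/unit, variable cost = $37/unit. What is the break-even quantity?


Formula: BEQ = Fixed Costs / (Price - Variable Cost)
Contribution margin = $48 - $37 = $11/unit
BEQ = ceil($51700 / $11/unit) = ceil(4700.0) = 4700 units

4700 units


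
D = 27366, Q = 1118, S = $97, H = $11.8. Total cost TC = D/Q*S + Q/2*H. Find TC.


TC = 27366/1118 * 97 + 1118/2 * 11.8

$8970.53


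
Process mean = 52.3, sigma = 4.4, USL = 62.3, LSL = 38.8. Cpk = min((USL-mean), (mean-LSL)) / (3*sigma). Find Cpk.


Cpu = (62.3 - 52.3) / (3 * 4.4) = 0.76
Cpl = (52.3 - 38.8) / (3 * 4.4) = 1.02
Cpk = min(0.76, 1.02) = 0.76

0.76


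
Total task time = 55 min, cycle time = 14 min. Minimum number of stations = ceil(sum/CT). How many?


Formula: N_min = ceil(Sum of Task Times / Cycle Time)
N_min = ceil(55 min / 14 min) = ceil(3.9286)
N_min = 4 stations

4


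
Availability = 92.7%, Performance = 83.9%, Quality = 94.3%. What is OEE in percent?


Formula: OEE = Availability * Performance * Quality / 10000
A * P = 92.7% * 83.9% / 100 = 77.78%
OEE = 77.78% * 94.3% / 100 = 73.3%

73.3%


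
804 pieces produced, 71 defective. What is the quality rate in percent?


Formula: Quality Rate = Good Pieces / Total Pieces * 100
Good pieces = 804 - 71 = 733
QR = 733 / 804 * 100 = 91.2%

91.2%


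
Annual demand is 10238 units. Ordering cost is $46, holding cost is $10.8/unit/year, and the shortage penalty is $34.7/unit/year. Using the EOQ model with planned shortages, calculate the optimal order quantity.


Formula: EOQ* = sqrt(2DS/H) * sqrt((H+P)/P)
Base EOQ = sqrt(2*10238*46/10.8) = 295.32 units
Correction = sqrt((10.8+34.7)/34.7) = 1.14509
EOQ* = 295.32 * 1.14509 = 338.2 units

338.2 units


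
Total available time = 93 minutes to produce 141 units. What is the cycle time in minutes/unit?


Formula: CT = Available Time / Number of Units
CT = 93 min / 141 units
CT = 0.66 min/unit

0.66 min/unit


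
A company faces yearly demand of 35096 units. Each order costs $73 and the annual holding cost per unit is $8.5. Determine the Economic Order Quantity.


Formula: EOQ = sqrt(2 * D * S / H)
Numerator: 2 * 35096 * 73 = 5124016
2DS/H = 5124016 / 8.5 = 602825.4
EOQ = sqrt(602825.4) = 776.4 units

776.4 units


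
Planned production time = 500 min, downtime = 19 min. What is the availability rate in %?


Formula: Availability = (Planned Time - Downtime) / Planned Time * 100
Uptime = 500 - 19 = 481 min
Availability = 481 / 500 * 100 = 96.2%

96.2%


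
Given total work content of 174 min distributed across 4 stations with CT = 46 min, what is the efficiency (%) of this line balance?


Formula: Efficiency = Sum of Task Times / (N_stations * CT) * 100
Total station capacity = 4 stations * 46 min = 184 min
Efficiency = 174 / 184 * 100 = 94.6%

94.6%


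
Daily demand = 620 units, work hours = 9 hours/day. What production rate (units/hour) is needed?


Formula: Production Rate = Daily Demand / Available Hours
Rate = 620 units/day / 9 hours/day
Rate = 68.9 units/hour

68.9 units/hour


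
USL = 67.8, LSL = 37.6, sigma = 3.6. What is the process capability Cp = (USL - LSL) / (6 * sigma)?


Cp = (67.8 - 37.6) / (6 * 3.6)

1.4


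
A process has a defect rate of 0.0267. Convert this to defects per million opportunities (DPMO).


DPMO = defect_rate * 1000000 = 0.0267 * 1000000

26700


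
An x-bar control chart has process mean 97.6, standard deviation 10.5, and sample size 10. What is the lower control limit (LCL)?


LCL = 97.6 - 3 * 10.5 / sqrt(10)

87.64


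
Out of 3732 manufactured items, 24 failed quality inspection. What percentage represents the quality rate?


Formula: Quality Rate = Good Pieces / Total Pieces * 100
Good pieces = 3732 - 24 = 3708
QR = 3708 / 3732 * 100 = 99.4%

99.4%


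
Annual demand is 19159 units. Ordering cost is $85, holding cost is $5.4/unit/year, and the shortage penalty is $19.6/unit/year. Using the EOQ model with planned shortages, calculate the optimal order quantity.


Formula: EOQ* = sqrt(2DS/H) * sqrt((H+P)/P)
Base EOQ = sqrt(2*19159*85/5.4) = 776.63 units
Correction = sqrt((5.4+19.6)/19.6) = 1.12938
EOQ* = 776.63 * 1.12938 = 877.1 units

877.1 units


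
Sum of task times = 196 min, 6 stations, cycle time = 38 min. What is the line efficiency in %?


Formula: Efficiency = Sum of Task Times / (N_stations * CT) * 100
Total station capacity = 6 stations * 38 min = 228 min
Efficiency = 196 / 228 * 100 = 86.0%

86.0%


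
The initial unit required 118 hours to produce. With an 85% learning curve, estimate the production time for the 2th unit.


Formula: T_n = T_1 * (learning_rate)^(log2(n)) where learning_rate = rate/100
Doublings = log2(2) = 1
T_n = 118 * 0.85^1
T_n = 118 * 0.85 = 100.3 hours

100.3 hours


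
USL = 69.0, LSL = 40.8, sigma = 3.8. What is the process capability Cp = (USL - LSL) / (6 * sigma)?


Cp = (69.0 - 40.8) / (6 * 3.8)

1.24


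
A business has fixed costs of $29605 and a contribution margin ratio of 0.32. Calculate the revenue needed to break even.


Formula: BER = Fixed Costs / Contribution Margin Ratio
BER = $29605 / 0.32
BER = $92515.63 (to the nearest cent)

$92515.63


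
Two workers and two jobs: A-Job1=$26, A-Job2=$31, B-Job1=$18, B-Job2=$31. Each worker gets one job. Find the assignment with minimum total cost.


Option 1: A->1 + B->2 = $26 + $31 = $57
Option 2: A->2 + B->1 = $31 + $18 = $49
Min cost = min($57, $49) = $49

$49


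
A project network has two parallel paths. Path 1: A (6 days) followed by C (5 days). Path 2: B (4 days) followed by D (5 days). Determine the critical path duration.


Path 1 = 6 + 5 = 11 days
Path 2 = 4 + 5 = 9 days
Duration = max(11, 9) = 11 days

11 days


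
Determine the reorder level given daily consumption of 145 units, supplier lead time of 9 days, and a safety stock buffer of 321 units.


Formula: ROP = (Daily Demand * Lead Time) + Safety Stock
Demand during lead time = 145 * 9 = 1305 units
ROP = 1305 + 321 = 1626 units

1626 units


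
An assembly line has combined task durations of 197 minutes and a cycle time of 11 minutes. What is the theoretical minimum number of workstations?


Formula: N_min = ceil(Sum of Task Times / Cycle Time)
N_min = ceil(197 min / 11 min) = ceil(17.9091)
N_min = 18 stations

18


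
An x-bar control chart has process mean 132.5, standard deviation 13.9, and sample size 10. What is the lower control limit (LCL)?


LCL = 132.5 - 3 * 13.9 / sqrt(10)

119.31


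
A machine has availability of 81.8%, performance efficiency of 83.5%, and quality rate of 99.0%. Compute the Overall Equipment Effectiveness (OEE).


Formula: OEE = Availability * Performance * Quality / 10000
A * P = 81.8% * 83.5% / 100 = 68.3%
OEE = 68.3% * 99.0% / 100 = 67.6%

67.6%


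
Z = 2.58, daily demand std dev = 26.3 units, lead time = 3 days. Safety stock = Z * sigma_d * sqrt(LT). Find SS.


Formula: SS = z * sigma_d * sqrt(LT)
sqrt(LT) = sqrt(3) = 1.7321
SS = 2.58 * 26.3 * 1.7321
SS = 117.5 units

117.5 units


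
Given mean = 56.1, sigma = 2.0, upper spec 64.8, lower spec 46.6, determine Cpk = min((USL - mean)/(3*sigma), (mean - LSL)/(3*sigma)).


Cpu = (64.8 - 56.1) / (3 * 2.0) = 1.45
Cpl = (56.1 - 46.6) / (3 * 2.0) = 1.58
Cpk = min(1.45, 1.58) = 1.45

1.45


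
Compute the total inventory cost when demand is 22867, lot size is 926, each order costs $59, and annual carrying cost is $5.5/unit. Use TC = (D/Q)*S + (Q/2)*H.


TC = 22867/926 * 59 + 926/2 * 5.5

$4003.47


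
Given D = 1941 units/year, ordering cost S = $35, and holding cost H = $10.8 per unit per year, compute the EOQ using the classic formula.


Formula: EOQ = sqrt(2 * D * S / H)
Numerator: 2 * 1941 * 35 = 135870
2DS/H = 135870 / 10.8 = 12580.6
EOQ = sqrt(12580.6) = 112.2 units

112.2 units


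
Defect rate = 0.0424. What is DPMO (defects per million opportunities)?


DPMO = defect_rate * 1000000 = 0.0424 * 1000000

42400


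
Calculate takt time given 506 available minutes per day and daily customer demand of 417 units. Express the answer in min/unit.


Formula: Takt Time = Available Production Time / Customer Demand
Takt = 506 min/day / 417 units/day
Takt = 1.21 min/unit

1.21 min/unit


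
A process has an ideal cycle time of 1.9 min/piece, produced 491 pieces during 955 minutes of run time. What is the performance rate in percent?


Formula: Performance = (Ideal CT * Total Count) / Run Time * 100
Ideal output time = 1.9 * 491 = 932.9 min
Performance = 932.9 / 955 * 100 = 97.7%

97.7%


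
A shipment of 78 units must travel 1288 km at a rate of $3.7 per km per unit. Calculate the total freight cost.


TC = dist * cost * units = 1288 * 3.7 * 78 = $371716.80

$371716.80


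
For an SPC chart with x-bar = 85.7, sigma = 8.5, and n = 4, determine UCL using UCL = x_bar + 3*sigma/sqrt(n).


UCL = 85.7 + 3 * 8.5 / sqrt(4)

98.45


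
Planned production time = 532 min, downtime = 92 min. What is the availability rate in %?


Formula: Availability = (Planned Time - Downtime) / Planned Time * 100
Uptime = 532 - 92 = 440 min
Availability = 440 / 532 * 100 = 82.7%

82.7%


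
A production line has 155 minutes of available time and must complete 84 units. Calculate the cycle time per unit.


Formula: CT = Available Time / Number of Units
CT = 155 min / 84 units
CT = 1.85 min/unit

1.85 min/unit


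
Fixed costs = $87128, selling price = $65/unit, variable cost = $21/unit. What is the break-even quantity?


Formula: BEQ = Fixed Costs / (Price - Variable Cost)
Contribution margin = $65 - $21 = $44/unit
BEQ = ceil($87128 / $44/unit) = ceil(1980.18) = 1981 units

1981 units


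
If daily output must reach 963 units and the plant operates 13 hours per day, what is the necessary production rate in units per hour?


Formula: Production Rate = Daily Demand / Available Hours
Rate = 963 units/day / 13 hours/day
Rate = 74.1 units/hour

74.1 units/hour


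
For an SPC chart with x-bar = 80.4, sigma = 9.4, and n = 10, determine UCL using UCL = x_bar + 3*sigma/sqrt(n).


UCL = 80.4 + 3 * 9.4 / sqrt(10)

89.32


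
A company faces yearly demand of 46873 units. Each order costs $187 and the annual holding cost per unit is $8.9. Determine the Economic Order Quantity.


Formula: EOQ = sqrt(2 * D * S / H)
Numerator: 2 * 46873 * 187 = 17530502
2DS/H = 17530502 / 8.9 = 1969719.3
EOQ = sqrt(1969719.3) = 1403.5 units

1403.5 units


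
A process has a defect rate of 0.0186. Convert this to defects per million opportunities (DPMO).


DPMO = defect_rate * 1000000 = 0.0186 * 1000000

18600


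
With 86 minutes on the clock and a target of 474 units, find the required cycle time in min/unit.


Formula: CT = Available Time / Number of Units
CT = 86 min / 474 units
CT = 0.18 min/unit

0.18 min/unit


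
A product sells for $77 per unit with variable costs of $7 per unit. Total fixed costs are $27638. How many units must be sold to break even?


Formula: BEQ = Fixed Costs / (Price - Variable Cost)
Contribution margin = $77 - $7 = $70/unit
BEQ = ceil($27638 / $70/unit) = ceil(394.83) = 395 units

395 units


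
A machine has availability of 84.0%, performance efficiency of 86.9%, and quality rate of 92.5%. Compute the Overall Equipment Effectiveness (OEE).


Formula: OEE = Availability * Performance * Quality / 10000
A * P = 84.0% * 86.9% / 100 = 73.0%
OEE = 73.0% * 92.5% / 100 = 67.5%

67.5%


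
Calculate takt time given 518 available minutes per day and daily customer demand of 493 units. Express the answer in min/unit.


Formula: Takt Time = Available Production Time / Customer Demand
Takt = 518 min/day / 493 units/day
Takt = 1.05 min/unit

1.05 min/unit


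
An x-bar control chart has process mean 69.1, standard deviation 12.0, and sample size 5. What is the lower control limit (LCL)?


LCL = 69.1 - 3 * 12.0 / sqrt(5)

53.0


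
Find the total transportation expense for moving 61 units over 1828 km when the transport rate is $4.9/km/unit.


TC = dist * cost * units = 1828 * 4.9 * 61 = $546389.20

$546389.20


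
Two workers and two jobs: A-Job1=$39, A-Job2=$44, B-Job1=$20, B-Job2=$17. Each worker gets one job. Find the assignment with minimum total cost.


Option 1: A->1 + B->2 = $39 + $17 = $56
Option 2: A->2 + B->1 = $44 + $20 = $64
Min cost = min($56, $64) = $56

$56


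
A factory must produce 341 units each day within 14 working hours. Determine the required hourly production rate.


Formula: Production Rate = Daily Demand / Available Hours
Rate = 341 units/day / 14 hours/day
Rate = 24.4 units/hour

24.4 units/hour


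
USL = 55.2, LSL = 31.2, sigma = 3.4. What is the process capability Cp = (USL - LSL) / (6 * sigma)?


Cp = (55.2 - 31.2) / (6 * 3.4)

1.18


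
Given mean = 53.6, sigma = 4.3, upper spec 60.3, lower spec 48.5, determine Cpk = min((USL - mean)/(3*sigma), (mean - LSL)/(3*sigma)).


Cpu = (60.3 - 53.6) / (3 * 4.3) = 0.52
Cpl = (53.6 - 48.5) / (3 * 4.3) = 0.4
Cpk = min(0.52, 0.4) = 0.4

0.4


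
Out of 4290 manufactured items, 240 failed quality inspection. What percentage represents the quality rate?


Formula: Quality Rate = Good Pieces / Total Pieces * 100
Good pieces = 4290 - 240 = 4050
QR = 4050 / 4290 * 100 = 94.4%

94.4%


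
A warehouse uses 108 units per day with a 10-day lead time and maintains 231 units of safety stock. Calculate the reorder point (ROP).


Formula: ROP = (Daily Demand * Lead Time) + Safety Stock
Demand during lead time = 108 * 10 = 1080 units
ROP = 1080 + 231 = 1311 units

1311 units


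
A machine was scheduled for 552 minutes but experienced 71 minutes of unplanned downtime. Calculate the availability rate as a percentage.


Formula: Availability = (Planned Time - Downtime) / Planned Time * 100
Uptime = 552 - 71 = 481 min
Availability = 481 / 552 * 100 = 87.1%

87.1%


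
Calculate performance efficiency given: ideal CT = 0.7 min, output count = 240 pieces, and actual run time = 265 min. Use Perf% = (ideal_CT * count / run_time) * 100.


Formula: Performance = (Ideal CT * Total Count) / Run Time * 100
Ideal output time = 0.7 * 240 = 168.0 min
Performance = 168.0 / 265 * 100 = 63.4%

63.4%


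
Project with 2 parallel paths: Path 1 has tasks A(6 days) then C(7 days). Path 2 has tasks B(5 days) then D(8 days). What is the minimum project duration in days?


Path 1 = 6 + 7 = 13 days
Path 2 = 5 + 8 = 13 days
Duration = max(13, 13) = 13 days

13 days


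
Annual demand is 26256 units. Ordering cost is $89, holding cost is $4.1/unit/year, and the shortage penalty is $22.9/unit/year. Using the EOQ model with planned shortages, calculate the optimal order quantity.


Formula: EOQ* = sqrt(2DS/H) * sqrt((H+P)/P)
Base EOQ = sqrt(2*26256*89/4.1) = 1067.66 units
Correction = sqrt((4.1+22.9)/22.9) = 1.08584
EOQ* = 1067.66 * 1.08584 = 1159.3 units

1159.3 units


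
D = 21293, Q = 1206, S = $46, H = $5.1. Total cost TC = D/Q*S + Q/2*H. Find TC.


TC = 21293/1206 * 46 + 1206/2 * 5.1

$3887.47


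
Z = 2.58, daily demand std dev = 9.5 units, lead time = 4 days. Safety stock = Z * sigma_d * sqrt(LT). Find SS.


Formula: SS = z * sigma_d * sqrt(LT)
sqrt(LT) = sqrt(4) = 2.0
SS = 2.58 * 9.5 * 2.0
SS = 49.0 units

49.0 units


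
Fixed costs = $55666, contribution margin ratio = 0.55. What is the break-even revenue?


Formula: BER = Fixed Costs / Contribution Margin Ratio
BER = $55666 / 0.55
BER = $101210.91 (to the nearest cent)

$101210.91


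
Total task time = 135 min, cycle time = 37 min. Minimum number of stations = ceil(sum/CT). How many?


Formula: N_min = ceil(Sum of Task Times / Cycle Time)
N_min = ceil(135 min / 37 min) = ceil(3.6486)
N_min = 4 stations

4


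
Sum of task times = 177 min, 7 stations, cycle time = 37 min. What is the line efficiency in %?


Formula: Efficiency = Sum of Task Times / (N_stations * CT) * 100
Total station capacity = 7 stations * 37 min = 259 min
Efficiency = 177 / 259 * 100 = 68.3%

68.3%


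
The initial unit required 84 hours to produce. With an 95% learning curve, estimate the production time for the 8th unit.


Formula: T_n = T_1 * (learning_rate)^(log2(n)) where learning_rate = rate/100
Doublings = log2(8) = 3
T_n = 84 * 0.95^3
T_n = 84 * 0.8574 = 72.0 hours

72.0 hours


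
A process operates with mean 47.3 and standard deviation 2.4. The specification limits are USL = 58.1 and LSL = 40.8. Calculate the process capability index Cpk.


Cpu = (58.1 - 47.3) / (3 * 2.4) = 1.5
Cpl = (47.3 - 40.8) / (3 * 2.4) = 0.9
Cpk = min(1.5, 0.9) = 0.9

0.9


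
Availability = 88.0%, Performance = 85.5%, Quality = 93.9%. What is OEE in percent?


Formula: OEE = Availability * Performance * Quality / 10000
A * P = 88.0% * 85.5% / 100 = 75.24%
OEE = 75.24% * 93.9% / 100 = 70.7%

70.7%


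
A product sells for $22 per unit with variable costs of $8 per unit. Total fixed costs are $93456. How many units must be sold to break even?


Formula: BEQ = Fixed Costs / (Price - Variable Cost)
Contribution margin = $22 - $8 = $14/unit
BEQ = ceil($93456 / $14/unit) = ceil(6675.43) = 6676 units

6676 units


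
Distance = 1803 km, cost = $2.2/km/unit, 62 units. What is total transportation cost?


TC = dist * cost * units = 1803 * 2.2 * 62 = $245929.20

$245929.20


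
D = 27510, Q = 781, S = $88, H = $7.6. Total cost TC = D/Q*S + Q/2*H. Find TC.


TC = 27510/781 * 88 + 781/2 * 7.6

$6067.52


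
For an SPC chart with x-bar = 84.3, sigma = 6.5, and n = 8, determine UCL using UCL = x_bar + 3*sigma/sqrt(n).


UCL = 84.3 + 3 * 6.5 / sqrt(8)

91.19


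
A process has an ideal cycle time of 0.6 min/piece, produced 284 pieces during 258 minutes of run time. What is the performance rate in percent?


Formula: Performance = (Ideal CT * Total Count) / Run Time * 100
Ideal output time = 0.6 * 284 = 170.4 min
Performance = 170.4 / 258 * 100 = 66.0%

66.0%


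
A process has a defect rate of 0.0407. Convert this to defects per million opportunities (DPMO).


DPMO = defect_rate * 1000000 = 0.0407 * 1000000

40700


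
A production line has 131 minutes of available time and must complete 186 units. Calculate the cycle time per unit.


Formula: CT = Available Time / Number of Units
CT = 131 min / 186 units
CT = 0.7 min/unit

0.7 min/unit


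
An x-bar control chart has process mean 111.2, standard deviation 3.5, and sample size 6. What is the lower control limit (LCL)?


LCL = 111.2 - 3 * 3.5 / sqrt(6)

106.91


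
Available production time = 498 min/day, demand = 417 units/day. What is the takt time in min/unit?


Formula: Takt Time = Available Production Time / Customer Demand
Takt = 498 min/day / 417 units/day
Takt = 1.19 min/unit

1.19 min/unit


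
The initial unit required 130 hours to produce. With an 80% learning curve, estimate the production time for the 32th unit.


Formula: T_n = T_1 * (learning_rate)^(log2(n)) where learning_rate = rate/100
Doublings = log2(32) = 5
T_n = 130 * 0.8^5
T_n = 130 * 0.3277 = 42.6 hours

42.6 hours


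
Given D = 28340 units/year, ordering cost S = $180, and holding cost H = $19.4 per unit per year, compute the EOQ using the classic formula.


Formula: EOQ = sqrt(2 * D * S / H)
Numerator: 2 * 28340 * 180 = 10202400
2DS/H = 10202400 / 19.4 = 525896.9
EOQ = sqrt(525896.9) = 725.2 units

725.2 units


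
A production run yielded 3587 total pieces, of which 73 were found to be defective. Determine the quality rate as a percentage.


Formula: Quality Rate = Good Pieces / Total Pieces * 100
Good pieces = 3587 - 73 = 3514
QR = 3514 / 3587 * 100 = 98.0%

98.0%


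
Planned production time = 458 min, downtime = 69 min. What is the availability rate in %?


Formula: Availability = (Planned Time - Downtime) / Planned Time * 100
Uptime = 458 - 69 = 389 min
Availability = 389 / 458 * 100 = 84.9%

84.9%


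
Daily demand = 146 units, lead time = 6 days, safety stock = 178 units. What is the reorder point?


Formula: ROP = (Daily Demand * Lead Time) + Safety Stock
Demand during lead time = 146 * 6 = 876 units
ROP = 876 + 178 = 1054 units

1054 units


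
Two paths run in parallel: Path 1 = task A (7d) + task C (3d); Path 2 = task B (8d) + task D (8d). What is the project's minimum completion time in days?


Path 1 = 7 + 3 = 10 days
Path 2 = 8 + 8 = 16 days
Duration = max(10, 16) = 16 days

16 days


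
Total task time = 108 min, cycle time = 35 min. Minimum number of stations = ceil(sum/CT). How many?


Formula: N_min = ceil(Sum of Task Times / Cycle Time)
N_min = ceil(108 min / 35 min) = ceil(3.0857)
N_min = 4 stations

4


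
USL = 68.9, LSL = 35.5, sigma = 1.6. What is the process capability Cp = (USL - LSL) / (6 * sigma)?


Cp = (68.9 - 35.5) / (6 * 1.6)

3.48


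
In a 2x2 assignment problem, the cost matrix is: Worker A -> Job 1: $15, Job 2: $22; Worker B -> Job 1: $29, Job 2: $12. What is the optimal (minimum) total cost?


Option 1: A->1 + B->2 = $15 + $12 = $27
Option 2: A->2 + B->1 = $22 + $29 = $51
Min cost = min($27, $51) = $27

$27


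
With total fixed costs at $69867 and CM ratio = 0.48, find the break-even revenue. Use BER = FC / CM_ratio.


Formula: BER = Fixed Costs / Contribution Margin Ratio
BER = $69867 / 0.48
BER = $145556.25 (to the nearest cent)

$145556.25


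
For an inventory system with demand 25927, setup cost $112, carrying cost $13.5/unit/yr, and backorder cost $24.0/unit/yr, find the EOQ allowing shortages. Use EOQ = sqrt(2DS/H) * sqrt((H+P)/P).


Formula: EOQ* = sqrt(2DS/H) * sqrt((H+P)/P)
Base EOQ = sqrt(2*25927*112/13.5) = 655.89 units
Correction = sqrt((13.5+24.0)/24.0) = 1.25
EOQ* = 655.89 * 1.25 = 819.9 units

819.9 units


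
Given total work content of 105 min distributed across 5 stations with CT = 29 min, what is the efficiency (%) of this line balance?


Formula: Efficiency = Sum of Task Times / (N_stations * CT) * 100
Total station capacity = 5 stations * 29 min = 145 min
Efficiency = 105 / 145 * 100 = 72.4%

72.4%


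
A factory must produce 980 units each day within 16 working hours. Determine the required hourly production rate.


Formula: Production Rate = Daily Demand / Available Hours
Rate = 980 units/day / 16 hours/day
Rate = 61.3 units/hour

61.3 units/hour


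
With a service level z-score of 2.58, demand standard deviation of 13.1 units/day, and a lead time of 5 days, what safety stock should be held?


Formula: SS = z * sigma_d * sqrt(LT)
sqrt(LT) = sqrt(5) = 2.2361
SS = 2.58 * 13.1 * 2.2361
SS = 75.6 units

75.6 units


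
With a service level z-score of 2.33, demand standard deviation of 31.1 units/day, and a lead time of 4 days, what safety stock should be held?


Formula: SS = z * sigma_d * sqrt(LT)
sqrt(LT) = sqrt(4) = 2.0
SS = 2.33 * 31.1 * 2.0
SS = 144.9 units

144.9 units


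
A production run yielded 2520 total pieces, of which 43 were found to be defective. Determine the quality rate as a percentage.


Formula: Quality Rate = Good Pieces / Total Pieces * 100
Good pieces = 2520 - 43 = 2477
QR = 2477 / 2520 * 100 = 98.3%

98.3%


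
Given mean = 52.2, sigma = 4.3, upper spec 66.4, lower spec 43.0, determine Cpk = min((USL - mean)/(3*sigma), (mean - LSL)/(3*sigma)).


Cpu = (66.4 - 52.2) / (3 * 4.3) = 1.1
Cpl = (52.2 - 43.0) / (3 * 4.3) = 0.71
Cpk = min(1.1, 0.71) = 0.71

0.71


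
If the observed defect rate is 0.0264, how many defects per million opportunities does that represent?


DPMO = defect_rate * 1000000 = 0.0264 * 1000000

26400


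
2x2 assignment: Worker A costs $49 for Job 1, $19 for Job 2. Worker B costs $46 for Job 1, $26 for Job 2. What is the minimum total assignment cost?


Option 1: A->1 + B->2 = $49 + $26 = $75
Option 2: A->2 + B->1 = $19 + $46 = $65
Min cost = min($75, $65) = $65

$65


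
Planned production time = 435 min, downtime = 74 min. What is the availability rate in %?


Formula: Availability = (Planned Time - Downtime) / Planned Time * 100
Uptime = 435 - 74 = 361 min
Availability = 361 / 435 * 100 = 83.0%

83.0%


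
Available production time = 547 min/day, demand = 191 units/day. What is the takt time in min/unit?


Formula: Takt Time = Available Production Time / Customer Demand
Takt = 547 min/day / 191 units/day
Takt = 2.86 min/unit

2.86 min/unit


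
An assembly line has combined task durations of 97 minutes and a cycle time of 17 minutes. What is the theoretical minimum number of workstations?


Formula: N_min = ceil(Sum of Task Times / Cycle Time)
N_min = ceil(97 min / 17 min) = ceil(5.7059)
N_min = 6 stations

6


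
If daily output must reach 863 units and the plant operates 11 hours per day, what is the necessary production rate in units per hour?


Formula: Production Rate = Daily Demand / Available Hours
Rate = 863 units/day / 11 hours/day
Rate = 78.5 units/hour

78.5 units/hour


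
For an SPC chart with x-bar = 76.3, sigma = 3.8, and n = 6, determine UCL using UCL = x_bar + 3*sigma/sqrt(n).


UCL = 76.3 + 3 * 3.8 / sqrt(6)

80.95


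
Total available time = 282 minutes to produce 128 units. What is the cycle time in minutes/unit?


Formula: CT = Available Time / Number of Units
CT = 282 min / 128 units
CT = 2.2 min/unit

2.2 min/unit


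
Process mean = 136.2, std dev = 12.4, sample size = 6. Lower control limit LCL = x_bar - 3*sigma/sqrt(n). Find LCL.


LCL = 136.2 - 3 * 12.4 / sqrt(6)

121.01


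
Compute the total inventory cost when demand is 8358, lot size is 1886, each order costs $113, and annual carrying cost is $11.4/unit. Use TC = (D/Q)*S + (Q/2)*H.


TC = 8358/1886 * 113 + 1886/2 * 11.4

$11250.97


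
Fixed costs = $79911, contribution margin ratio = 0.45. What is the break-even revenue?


Formula: BER = Fixed Costs / Contribution Margin Ratio
BER = $79911 / 0.45
BER = $177580.00 (to the nearest cent)

$177580.00


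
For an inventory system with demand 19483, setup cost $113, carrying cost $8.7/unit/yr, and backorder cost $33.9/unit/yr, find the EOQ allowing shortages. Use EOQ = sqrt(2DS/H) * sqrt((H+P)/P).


Formula: EOQ* = sqrt(2DS/H) * sqrt((H+P)/P)
Base EOQ = sqrt(2*19483*113/8.7) = 711.41 units
Correction = sqrt((8.7+33.9)/33.9) = 1.121
EOQ* = 711.41 * 1.121 = 797.5 units

797.5 units


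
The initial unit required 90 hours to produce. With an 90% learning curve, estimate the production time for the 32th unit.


Formula: T_n = T_1 * (learning_rate)^(log2(n)) where learning_rate = rate/100
Doublings = log2(32) = 5
T_n = 90 * 0.9^5
T_n = 90 * 0.5905 = 53.1 hours

53.1 hours


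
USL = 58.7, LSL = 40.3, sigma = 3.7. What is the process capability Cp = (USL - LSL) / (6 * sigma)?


Cp = (58.7 - 40.3) / (6 * 3.7)

0.83


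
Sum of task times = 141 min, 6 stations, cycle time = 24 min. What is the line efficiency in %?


Formula: Efficiency = Sum of Task Times / (N_stations * CT) * 100
Total station capacity = 6 stations * 24 min = 144 min
Efficiency = 141 / 144 * 100 = 97.9%

97.9%


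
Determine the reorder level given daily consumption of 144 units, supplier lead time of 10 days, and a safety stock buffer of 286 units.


Formula: ROP = (Daily Demand * Lead Time) + Safety Stock
Demand during lead time = 144 * 10 = 1440 units
ROP = 1440 + 286 = 1726 units

1726 units


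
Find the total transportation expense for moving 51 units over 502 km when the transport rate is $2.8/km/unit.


TC = dist * cost * units = 502 * 2.8 * 51 = $71685.60

$71685.60


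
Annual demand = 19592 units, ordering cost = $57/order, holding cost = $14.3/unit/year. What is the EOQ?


Formula: EOQ = sqrt(2 * D * S / H)
Numerator: 2 * 19592 * 57 = 2233488
2DS/H = 2233488 / 14.3 = 156188.0
EOQ = sqrt(156188.0) = 395.2 units

395.2 units


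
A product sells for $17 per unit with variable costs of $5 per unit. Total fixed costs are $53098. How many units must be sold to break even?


Formula: BEQ = Fixed Costs / (Price - Variable Cost)
Contribution margin = $17 - $5 = $12/unit
BEQ = ceil($53098 / $12/unit) = ceil(4424.83) = 4425 units

4425 units


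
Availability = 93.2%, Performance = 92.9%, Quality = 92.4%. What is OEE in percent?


Formula: OEE = Availability * Performance * Quality / 10000
A * P = 93.2% * 92.9% / 100 = 86.58%
OEE = 86.58% * 92.4% / 100 = 80.0%

80.0%


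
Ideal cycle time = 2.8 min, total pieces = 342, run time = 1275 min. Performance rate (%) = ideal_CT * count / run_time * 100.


Formula: Performance = (Ideal CT * Total Count) / Run Time * 100
Ideal output time = 2.8 * 342 = 957.6 min
Performance = 957.6 / 1275 * 100 = 75.1%

75.1%


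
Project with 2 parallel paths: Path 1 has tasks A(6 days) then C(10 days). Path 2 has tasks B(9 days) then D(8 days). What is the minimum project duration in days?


Path 1 = 6 + 10 = 16 days
Path 2 = 9 + 8 = 17 days
Duration = max(16, 17) = 17 days

17 days


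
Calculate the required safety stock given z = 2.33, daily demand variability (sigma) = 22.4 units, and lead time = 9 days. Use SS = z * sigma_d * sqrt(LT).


Formula: SS = z * sigma_d * sqrt(LT)
sqrt(LT) = sqrt(9) = 3.0
SS = 2.33 * 22.4 * 3.0
SS = 156.6 units

156.6 units


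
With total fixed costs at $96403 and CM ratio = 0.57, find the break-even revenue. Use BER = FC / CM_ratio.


Formula: BER = Fixed Costs / Contribution Margin Ratio
BER = $96403 / 0.57
BER = $169128.07 (to the nearest cent)

$169128.07


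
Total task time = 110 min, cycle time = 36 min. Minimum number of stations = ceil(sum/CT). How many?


Formula: N_min = ceil(Sum of Task Times / Cycle Time)
N_min = ceil(110 min / 36 min) = ceil(3.0556)
N_min = 4 stations

4


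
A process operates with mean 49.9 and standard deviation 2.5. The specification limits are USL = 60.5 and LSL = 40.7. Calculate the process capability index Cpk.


Cpu = (60.5 - 49.9) / (3 * 2.5) = 1.41
Cpl = (49.9 - 40.7) / (3 * 2.5) = 1.23
Cpk = min(1.41, 1.23) = 1.23

1.23


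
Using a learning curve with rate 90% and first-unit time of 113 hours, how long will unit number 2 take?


Formula: T_n = T_1 * (learning_rate)^(log2(n)) where learning_rate = rate/100
Doublings = log2(2) = 1
T_n = 113 * 0.9^1
T_n = 113 * 0.9 = 101.7 hours

101.7 hours


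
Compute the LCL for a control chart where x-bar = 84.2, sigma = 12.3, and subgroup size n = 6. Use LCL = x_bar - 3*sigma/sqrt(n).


LCL = 84.2 - 3 * 12.3 / sqrt(6)

69.14


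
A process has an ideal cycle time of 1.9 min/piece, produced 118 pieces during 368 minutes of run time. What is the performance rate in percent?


Formula: Performance = (Ideal CT * Total Count) / Run Time * 100
Ideal output time = 1.9 * 118 = 224.2 min
Performance = 224.2 / 368 * 100 = 60.9%

60.9%


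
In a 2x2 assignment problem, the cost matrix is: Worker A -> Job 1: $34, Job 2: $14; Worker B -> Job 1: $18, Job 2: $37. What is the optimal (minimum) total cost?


Option 1: A->1 + B->2 = $34 + $37 = $71
Option 2: A->2 + B->1 = $14 + $18 = $32
Min cost = min($71, $32) = $32

$32


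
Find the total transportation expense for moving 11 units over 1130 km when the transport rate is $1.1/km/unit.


TC = dist * cost * units = 1130 * 1.1 * 11 = $13673.00

$13673.00


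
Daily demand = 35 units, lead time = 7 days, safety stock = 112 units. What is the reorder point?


Formula: ROP = (Daily Demand * Lead Time) + Safety Stock
Demand during lead time = 35 * 7 = 245 units
ROP = 245 + 112 = 357 units

357 units


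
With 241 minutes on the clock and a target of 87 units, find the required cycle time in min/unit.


Formula: CT = Available Time / Number of Units
CT = 241 min / 87 units
CT = 2.77 min/unit

2.77 min/unit


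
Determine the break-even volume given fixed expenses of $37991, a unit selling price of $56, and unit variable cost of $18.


Formula: BEQ = Fixed Costs / (Price - Variable Cost)
Contribution margin = $56 - $18 = $38/unit
BEQ = ceil($37991 / $38/unit) = ceil(999.76) = 1000 units

1000 units


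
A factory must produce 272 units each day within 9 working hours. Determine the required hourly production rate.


Formula: Production Rate = Daily Demand / Available Hours
Rate = 272 units/day / 9 hours/day
Rate = 30.2 units/hour

30.2 units/hour


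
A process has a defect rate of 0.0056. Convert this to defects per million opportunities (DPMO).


DPMO = defect_rate * 1000000 = 0.0056 * 1000000

5600


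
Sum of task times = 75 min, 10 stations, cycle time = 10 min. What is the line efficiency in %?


Formula: Efficiency = Sum of Task Times / (N_stations * CT) * 100
Total station capacity = 10 stations * 10 min = 100 min
Efficiency = 75 / 100 * 100 = 75.0%

75.0%


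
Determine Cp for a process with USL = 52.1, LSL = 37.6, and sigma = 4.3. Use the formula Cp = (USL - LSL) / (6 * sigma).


Cp = (52.1 - 37.6) / (6 * 4.3)

0.56


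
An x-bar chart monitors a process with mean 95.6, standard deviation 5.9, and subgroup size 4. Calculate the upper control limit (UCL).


UCL = 95.6 + 3 * 5.9 / sqrt(4)

104.45


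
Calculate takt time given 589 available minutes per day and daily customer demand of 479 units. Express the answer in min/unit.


Formula: Takt Time = Available Production Time / Customer Demand
Takt = 589 min/day / 479 units/day
Takt = 1.23 min/unit

1.23 min/unit
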